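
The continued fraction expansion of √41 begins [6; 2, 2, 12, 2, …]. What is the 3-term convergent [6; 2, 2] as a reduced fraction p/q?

32/5

Start with 2.
2 + 1/(2/1) = 2 + 1/2 = 5/2
6 + 1/(5/2) = 6 + 2/5 = 32/5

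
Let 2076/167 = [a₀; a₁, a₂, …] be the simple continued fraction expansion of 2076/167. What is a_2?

Run the Euclidean algorithm, recording each quotient:
2076 = 12·167 + 72, so a_0 = 12
167 = 2·72 + 23, so a_1 = 2
72 = 3·23 + 3, so a_2 = 3

3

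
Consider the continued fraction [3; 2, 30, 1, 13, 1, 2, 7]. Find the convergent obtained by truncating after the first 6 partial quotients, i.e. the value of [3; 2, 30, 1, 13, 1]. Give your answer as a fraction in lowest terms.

a_0 = 3: 3/1
a_1 = 2: 7/2
a_2 = 30: 213/61
a_3 = 1: 220/63
a_4 = 13: 3073/880
a_5 = 1: 3293/943

3293/943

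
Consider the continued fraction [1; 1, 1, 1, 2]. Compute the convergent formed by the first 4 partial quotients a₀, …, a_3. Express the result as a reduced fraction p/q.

5/3

a_0 = 1: 1/1
a_1 = 1: 2/1
a_2 = 1: 3/2
a_3 = 1: 5/3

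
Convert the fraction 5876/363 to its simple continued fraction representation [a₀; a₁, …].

[16; 5, 2, 1, 22]

⌊5876/363⌋ = 16, remainder 68
⌊363/68⌋ = 5, remainder 23
⌊68/23⌋ = 2, remainder 22
⌊23/22⌋ = 1, remainder 1
⌊22/1⌋ = 22, remainder 0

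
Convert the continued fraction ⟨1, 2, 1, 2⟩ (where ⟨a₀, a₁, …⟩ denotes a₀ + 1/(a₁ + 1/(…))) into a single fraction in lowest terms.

11/8

Start with 2.
1 + 1/(2/1) = 1 + 1/2 = 3/2
2 + 1/(3/2) = 2 + 2/3 = 8/3
1 + 1/(8/3) = 1 + 3/8 = 11/8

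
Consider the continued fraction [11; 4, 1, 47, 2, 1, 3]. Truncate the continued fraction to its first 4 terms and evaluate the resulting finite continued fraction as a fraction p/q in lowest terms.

Start with 47.
1 + 1/(47/1) = 1 + 1/47 = 48/47
4 + 1/(48/47) = 4 + 47/48 = 239/48
11 + 1/(239/48) = 11 + 48/239 = 2677/239

2677/239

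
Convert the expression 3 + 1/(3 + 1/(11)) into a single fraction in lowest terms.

113/34

Work from the innermost term outward:
Start with 11.
3 + 1/(11/1) = 3 + 1/11 = 34/11
3 + 1/(34/11) = 3 + 11/34 = 113/34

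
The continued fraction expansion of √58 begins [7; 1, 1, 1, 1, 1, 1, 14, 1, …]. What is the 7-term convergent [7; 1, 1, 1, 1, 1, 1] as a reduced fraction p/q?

a_0 = 7: 7/1
a_1 = 1: 8/1
a_2 = 1: 15/2
a_3 = 1: 23/3
a_4 = 1: 38/5
a_5 = 1: 61/8
a_6 = 1: 99/13

99/13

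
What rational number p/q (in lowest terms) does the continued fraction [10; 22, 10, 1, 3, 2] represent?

21527/2143

a_0 = 10: 10/1
a_1 = 22: 221/22
a_2 = 10: 2220/221
a_3 = 1: 2441/243
a_4 = 3: 9543/950
a_5 = 2: 21527/2143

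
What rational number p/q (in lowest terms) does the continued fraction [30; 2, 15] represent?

945/31

a_0 = 30: 30/1
a_1 = 2: 61/2
a_2 = 15: 945/31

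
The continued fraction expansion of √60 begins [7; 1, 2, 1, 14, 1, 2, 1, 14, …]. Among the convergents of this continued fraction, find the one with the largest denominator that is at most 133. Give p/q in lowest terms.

a_0 = 7: 7/1  (≤ bound)
a_1 = 1: 8/1  (≤ bound)
a_2 = 2: 23/3  (≤ bound)
a_3 = 1: 31/4  (≤ bound)
a_4 = 14: 457/59  (≤ bound)
a_5 = 1: 488/63  (≤ bound)
a_6 = 2: 1433/185  (> 133, stop)

488/63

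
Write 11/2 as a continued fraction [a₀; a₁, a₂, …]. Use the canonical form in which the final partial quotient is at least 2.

[5; 2]

11 = 5·2 + 1, so a_0 = 5
2 = 2·1 + 0, so a_1 = 2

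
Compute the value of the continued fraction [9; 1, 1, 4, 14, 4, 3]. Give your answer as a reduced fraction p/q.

Collapse the nested fraction from the inside out:
Start with 3.
4 + 1/(3/1) = 4 + 1/3 = 13/3
14 + 1/(13/3) = 14 + 3/13 = 185/13
4 + 1/(185/13) = 4 + 13/185 = 753/185
1 + 1/(753/185) = 1 + 185/753 = 938/753
1 + 1/(938/753) = 1 + 753/938 = 1691/938
9 + 1/(1691/938) = 9 + 938/1691 = 16157/1691

16157/1691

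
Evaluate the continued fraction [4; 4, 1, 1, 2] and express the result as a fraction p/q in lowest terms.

Use the convergent recurrence hₖ = aₖ·hₖ₋₁ + hₖ₋₂ (and likewise for the denominators kₖ):
a_0 = 4: 4/1
a_1 = 4: 17/4
a_2 = 1: 21/5
a_3 = 1: 38/9
a_4 = 2: 97/23

97/23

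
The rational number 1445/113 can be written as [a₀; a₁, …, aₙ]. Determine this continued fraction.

[12; 1, 3, 1, 2, 2, 3]

1445 = 12·113 + 89, so a_0 = 12
113 = 1·89 + 24, so a_1 = 1
89 = 3·24 + 17, so a_2 = 3
24 = 1·17 + 7, so a_3 = 1
17 = 2·7 + 3, so a_4 = 2
7 = 2·3 + 1, so a_5 = 2
3 = 3·1 + 0, so a_6 = 3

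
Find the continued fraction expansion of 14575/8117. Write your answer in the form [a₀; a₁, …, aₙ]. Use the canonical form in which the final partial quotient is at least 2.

Run the Euclidean algorithm, recording each quotient:
14575 = 1·8117 + 6458, so a_0 = 1
8117 = 1·6458 + 1659, so a_1 = 1
6458 = 3·1659 + 1481, so a_2 = 3
1659 = 1·1481 + 178, so a_3 = 1
1481 = 8·178 + 57, so a_4 = 8
178 = 3·57 + 7, so a_5 = 3
57 = 8·7 + 1, so a_6 = 8
7 = 7·1 + 0, so a_7 = 7

[1; 1, 3, 1, 8, 3, 8, 7]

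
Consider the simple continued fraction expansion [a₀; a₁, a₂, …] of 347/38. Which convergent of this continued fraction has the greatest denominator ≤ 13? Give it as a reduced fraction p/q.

List convergents until the denominator exceeds the bound:
a_0 = 9: 9/1  (≤ bound)
a_1 = 7: 64/7  (≤ bound)
a_2 = 1: 73/8  (≤ bound)
a_3 = 1: 137/15  (> 13, stop)

73/8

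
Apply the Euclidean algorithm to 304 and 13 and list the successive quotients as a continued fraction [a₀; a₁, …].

304 ÷ 13 → quotient 23, remainder 5
13 ÷ 5 → quotient 2, remainder 3
5 ÷ 3 → quotient 1, remainder 2
3 ÷ 2 → quotient 1, remainder 1
2 ÷ 1 → quotient 2, remainder 0

[23; 2, 1, 1, 2]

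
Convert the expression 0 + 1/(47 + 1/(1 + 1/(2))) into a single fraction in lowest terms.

3/143

Build up convergents one term at a time:
a_0 = 0: 0/1
a_1 = 47: 1/47
a_2 = 1: 1/48
a_3 = 2: 3/143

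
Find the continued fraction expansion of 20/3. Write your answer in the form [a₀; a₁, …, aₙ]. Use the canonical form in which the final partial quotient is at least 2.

[6; 1, 2]

20 = 6·3 + 2, so a_0 = 6
3 = 1·2 + 1, so a_1 = 1
2 = 2·1 + 0, so a_2 = 2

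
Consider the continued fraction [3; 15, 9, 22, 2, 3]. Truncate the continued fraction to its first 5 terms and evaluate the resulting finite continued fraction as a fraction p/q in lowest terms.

Start with 2.
22 + 1/(2/1) = 22 + 1/2 = 45/2
9 + 1/(45/2) = 9 + 2/45 = 407/45
15 + 1/(407/45) = 15 + 45/407 = 6150/407
3 + 1/(6150/407) = 3 + 407/6150 = 18857/6150

18857/6150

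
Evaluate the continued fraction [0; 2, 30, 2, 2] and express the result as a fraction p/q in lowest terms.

Build up convergents one term at a time:
a_0 = 0: 0/1
a_1 = 2: 1/2
a_2 = 30: 30/61
a_3 = 2: 61/124
a_4 = 2: 152/309

152/309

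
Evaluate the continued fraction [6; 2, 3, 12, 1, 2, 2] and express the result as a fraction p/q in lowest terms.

Compute successive convergents:
a_0 = 6: 6/1
a_1 = 2: 13/2
a_2 = 3: 45/7
a_3 = 12: 553/86
a_4 = 1: 598/93
a_5 = 2: 1749/272
a_6 = 2: 4096/637

4096/637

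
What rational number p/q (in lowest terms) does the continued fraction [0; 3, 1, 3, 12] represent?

49/184

Compute successive convergents:
a_0 = 0: 0/1
a_1 = 3: 1/3
a_2 = 1: 1/4
a_3 = 3: 4/15
a_4 = 12: 49/184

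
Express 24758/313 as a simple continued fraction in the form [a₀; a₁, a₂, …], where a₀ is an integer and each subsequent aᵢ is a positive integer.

Repeatedly divide and take the remainder:
24758 ÷ 313 → quotient 79, remainder 31
313 ÷ 31 → quotient 10, remainder 3
31 ÷ 3 → quotient 10, remainder 1
3 ÷ 1 → quotient 3, remainder 0

[79; 10, 10, 3]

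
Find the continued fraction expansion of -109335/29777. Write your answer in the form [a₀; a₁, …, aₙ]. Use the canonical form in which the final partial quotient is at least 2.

Run the Euclidean algorithm, recording each quotient:
-109335 ÷ 29777 → quotient -4, remainder 9773
29777 ÷ 9773 → quotient 3, remainder 458
9773 ÷ 458 → quotient 21, remainder 155
458 ÷ 155 → quotient 2, remainder 148
155 ÷ 148 → quotient 1, remainder 7
148 ÷ 7 → quotient 21, remainder 1
7 ÷ 1 → quotient 7, remainder 0

[-4; 3, 21, 2, 1, 21, 7]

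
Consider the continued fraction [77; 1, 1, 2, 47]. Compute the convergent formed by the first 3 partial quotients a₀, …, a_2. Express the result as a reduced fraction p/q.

155/2

a_0 = 77: 77/1
a_1 = 1: 78/1
a_2 = 1: 155/2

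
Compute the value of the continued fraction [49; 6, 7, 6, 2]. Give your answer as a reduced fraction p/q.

Collapse the nested fraction from the inside out:
Start with 2.
6 + 1/(2/1) = 6 + 1/2 = 13/2
7 + 1/(13/2) = 7 + 2/13 = 93/13
6 + 1/(93/13) = 6 + 13/93 = 571/93
49 + 1/(571/93) = 49 + 93/571 = 28072/571

28072/571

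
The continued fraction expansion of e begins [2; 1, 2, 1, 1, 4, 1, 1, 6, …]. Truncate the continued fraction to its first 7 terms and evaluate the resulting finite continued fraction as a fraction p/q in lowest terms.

Start with 1.
4 + 1/(1/1) = 4 + 1/1 = 5/1
1 + 1/(5/1) = 1 + 1/5 = 6/5
1 + 1/(6/5) = 1 + 5/6 = 11/6
2 + 1/(11/6) = 2 + 6/11 = 28/11
1 + 1/(28/11) = 1 + 11/28 = 39/28
2 + 1/(39/28) = 2 + 28/39 = 106/39

106/39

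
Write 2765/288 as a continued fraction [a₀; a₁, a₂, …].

2765 ÷ 288 → quotient 9, remainder 173
288 ÷ 173 → quotient 1, remainder 115
173 ÷ 115 → quotient 1, remainder 58
115 ÷ 58 → quotient 1, remainder 57
58 ÷ 57 → quotient 1, remainder 1
57 ÷ 1 → quotient 57, remainder 0

[9; 1, 1, 1, 1, 57]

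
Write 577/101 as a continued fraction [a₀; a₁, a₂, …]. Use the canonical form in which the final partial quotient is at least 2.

[5; 1, 2, 2, 14]

Run the Euclidean algorithm, recording each quotient:
577 = 5·101 + 72, so a_0 = 5
101 = 1·72 + 29, so a_1 = 1
72 = 2·29 + 14, so a_2 = 2
29 = 2·14 + 1, so a_3 = 2
14 = 14·1 + 0, so a_4 = 14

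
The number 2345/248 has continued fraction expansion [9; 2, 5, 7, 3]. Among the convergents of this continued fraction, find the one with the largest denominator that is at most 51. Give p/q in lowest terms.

List convergents until the denominator exceeds the bound:
a_0 = 9: 9/1  (≤ bound)
a_1 = 2: 19/2  (≤ bound)
a_2 = 5: 104/11  (≤ bound)
a_3 = 7: 747/79  (> 51, stop)

104/11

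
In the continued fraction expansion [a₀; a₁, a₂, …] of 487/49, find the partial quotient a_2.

15

487 ÷ 49 → quotient 9, remainder 46
49 ÷ 46 → quotient 1, remainder 3
46 ÷ 3 → quotient 15, remainder 1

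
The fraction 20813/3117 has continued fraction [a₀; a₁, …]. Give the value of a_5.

Repeatedly divide and take the remainder:
⌊20813/3117⌋ = 6, remainder 2111
⌊3117/2111⌋ = 1, remainder 1006
⌊2111/1006⌋ = 2, remainder 99
⌊1006/99⌋ = 10, remainder 16
⌊99/16⌋ = 6, remainder 3
⌊16/3⌋ = 5, remainder 1

5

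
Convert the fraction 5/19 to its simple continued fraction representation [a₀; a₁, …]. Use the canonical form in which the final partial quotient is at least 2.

⌊5/19⌋ = 0, remainder 5
⌊19/5⌋ = 3, remainder 4
⌊5/4⌋ = 1, remainder 1
⌊4/1⌋ = 4, remainder 0

[0; 3, 1, 4]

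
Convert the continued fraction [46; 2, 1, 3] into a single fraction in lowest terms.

Collapse the nested fraction from the inside out:
Start with 3.
1 + 1/(3/1) = 1 + 1/3 = 4/3
2 + 1/(4/3) = 2 + 3/4 = 11/4
46 + 1/(11/4) = 46 + 4/11 = 510/11

510/11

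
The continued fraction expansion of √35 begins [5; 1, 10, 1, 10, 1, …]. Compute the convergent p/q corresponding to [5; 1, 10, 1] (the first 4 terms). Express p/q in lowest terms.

Collapse the nested fraction from the inside out:
Start with 1.
10 + 1/(1/1) = 10 + 1/1 = 11/1
1 + 1/(11/1) = 1 + 1/11 = 12/11
5 + 1/(12/11) = 5 + 11/12 = 71/12

71/12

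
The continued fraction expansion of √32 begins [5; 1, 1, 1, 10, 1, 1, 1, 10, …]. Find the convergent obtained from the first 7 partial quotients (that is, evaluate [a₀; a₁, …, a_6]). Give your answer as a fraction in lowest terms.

379/67

Start with 1.
1 + 1/(1/1) = 1 + 1/1 = 2/1
10 + 1/(2/1) = 10 + 1/2 = 21/2
1 + 1/(21/2) = 1 + 2/21 = 23/21
1 + 1/(23/21) = 1 + 21/23 = 44/23
1 + 1/(44/23) = 1 + 23/44 = 67/44
5 + 1/(67/44) = 5 + 44/67 = 379/67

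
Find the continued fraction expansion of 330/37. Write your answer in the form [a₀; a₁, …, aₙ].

[8; 1, 11, 3]

330 = 8·37 + 34, so a_0 = 8
37 = 1·34 + 3, so a_1 = 1
34 = 11·3 + 1, so a_2 = 11
3 = 3·1 + 0, so a_3 = 3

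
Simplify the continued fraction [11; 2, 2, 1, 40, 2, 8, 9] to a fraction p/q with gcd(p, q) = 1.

Start with 9.
8 + 1/(9/1) = 8 + 1/9 = 73/9
2 + 1/(73/9) = 2 + 9/73 = 155/73
40 + 1/(155/73) = 40 + 73/155 = 6273/155
1 + 1/(6273/155) = 1 + 155/6273 = 6428/6273
2 + 1/(6428/6273) = 2 + 6273/6428 = 19129/6428
2 + 1/(19129/6428) = 2 + 6428/19129 = 44686/19129
11 + 1/(44686/19129) = 11 + 19129/44686 = 510675/44686

510675/44686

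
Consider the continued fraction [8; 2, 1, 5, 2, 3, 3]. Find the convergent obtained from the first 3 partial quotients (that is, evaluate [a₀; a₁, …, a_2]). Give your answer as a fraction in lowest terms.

Collapse the nested fraction from the inside out:
Start with 1.
2 + 1/(1/1) = 2 + 1/1 = 3/1
8 + 1/(3/1) = 8 + 1/3 = 25/3

25/3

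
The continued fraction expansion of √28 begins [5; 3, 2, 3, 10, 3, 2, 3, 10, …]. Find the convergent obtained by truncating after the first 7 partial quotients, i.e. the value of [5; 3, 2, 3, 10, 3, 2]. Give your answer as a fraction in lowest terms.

9403/1777

Collapse the nested fraction from the inside out:
Start with 2.
3 + 1/(2/1) = 3 + 1/2 = 7/2
10 + 1/(7/2) = 10 + 2/7 = 72/7
3 + 1/(72/7) = 3 + 7/72 = 223/72
2 + 1/(223/72) = 2 + 72/223 = 518/223
3 + 1/(518/223) = 3 + 223/518 = 1777/518
5 + 1/(1777/518) = 5 + 518/1777 = 9403/1777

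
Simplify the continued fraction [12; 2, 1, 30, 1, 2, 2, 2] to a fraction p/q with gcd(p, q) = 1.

19739/1600

Compute successive convergents:
a_0 = 12: 12/1
a_1 = 2: 25/2
a_2 = 1: 37/3
a_3 = 30: 1135/92
a_4 = 1: 1172/95
a_5 = 2: 3479/282
a_6 = 2: 8130/659
a_7 = 2: 19739/1600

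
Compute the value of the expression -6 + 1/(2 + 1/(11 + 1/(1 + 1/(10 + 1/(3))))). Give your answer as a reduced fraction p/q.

-4659/844

a_0 = -6: -6/1
a_1 = 2: -11/2
a_2 = 11: -127/23
a_3 = 1: -138/25
a_4 = 10: -1507/273
a_5 = 3: -4659/844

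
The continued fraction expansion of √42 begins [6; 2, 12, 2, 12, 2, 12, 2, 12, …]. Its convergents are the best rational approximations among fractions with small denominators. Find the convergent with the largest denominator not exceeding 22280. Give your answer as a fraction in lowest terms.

109194/16849

a_0 = 6: 6/1  (≤ bound)
a_1 = 2: 13/2  (≤ bound)
a_2 = 12: 162/25  (≤ bound)
a_3 = 2: 337/52  (≤ bound)
a_4 = 12: 4206/649  (≤ bound)
a_5 = 2: 8749/1350  (≤ bound)
a_6 = 12: 109194/16849  (≤ bound)
a_7 = 2: 227137/35048  (> 22280, stop)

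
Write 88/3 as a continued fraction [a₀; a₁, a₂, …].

[29; 3]

88 ÷ 3 → quotient 29, remainder 1
3 ÷ 1 → quotient 3, remainder 0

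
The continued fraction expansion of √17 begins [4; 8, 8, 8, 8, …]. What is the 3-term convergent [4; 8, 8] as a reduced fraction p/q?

268/65

Start with 8.
8 + 1/(8/1) = 8 + 1/8 = 65/8
4 + 1/(65/8) = 4 + 8/65 = 268/65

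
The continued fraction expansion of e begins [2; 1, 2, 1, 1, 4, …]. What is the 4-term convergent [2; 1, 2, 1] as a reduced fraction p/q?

11/4

a_0 = 2: 2/1
a_1 = 1: 3/1
a_2 = 2: 8/3
a_3 = 1: 11/4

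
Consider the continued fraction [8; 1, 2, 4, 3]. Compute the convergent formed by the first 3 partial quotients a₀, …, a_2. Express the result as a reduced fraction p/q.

26/3

Build up convergents one term at a time:
a_0 = 8: 8/1
a_1 = 1: 9/1
a_2 = 2: 26/3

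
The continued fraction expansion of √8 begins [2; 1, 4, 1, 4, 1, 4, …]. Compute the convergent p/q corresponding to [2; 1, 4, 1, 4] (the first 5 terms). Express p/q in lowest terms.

82/29

Build up convergents one term at a time:
a_0 = 2: 2/1
a_1 = 1: 3/1
a_2 = 4: 14/5
a_3 = 1: 17/6
a_4 = 4: 82/29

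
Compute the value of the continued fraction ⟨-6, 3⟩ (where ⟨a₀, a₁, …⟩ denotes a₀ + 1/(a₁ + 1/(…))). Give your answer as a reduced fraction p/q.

-17/3

Start with 3.
-6 + 1/(3/1) = -6 + 1/3 = -17/3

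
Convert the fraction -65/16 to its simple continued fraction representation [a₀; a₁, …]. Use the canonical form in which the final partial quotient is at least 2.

Run the Euclidean algorithm, recording each quotient:
-65 = -5·16 + 15, so a_0 = -5
16 = 1·15 + 1, so a_1 = 1
15 = 15·1 + 0, so a_2 = 15

[-5; 1, 15]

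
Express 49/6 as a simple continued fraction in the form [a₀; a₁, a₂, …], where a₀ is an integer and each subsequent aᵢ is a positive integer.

[8; 6]

49 = 8·6 + 1, so a_0 = 8
6 = 6·1 + 0, so a_1 = 6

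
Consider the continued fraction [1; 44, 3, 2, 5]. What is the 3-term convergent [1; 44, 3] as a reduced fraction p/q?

136/133

Starting at the tail and folding back:
Start with 3.
44 + 1/(3/1) = 44 + 1/3 = 133/3
1 + 1/(133/3) = 1 + 3/133 = 136/133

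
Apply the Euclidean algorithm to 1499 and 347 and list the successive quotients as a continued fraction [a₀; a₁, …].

[4; 3, 7, 1, 13]

1499 ÷ 347 → quotient 4, remainder 111
347 ÷ 111 → quotient 3, remainder 14
111 ÷ 14 → quotient 7, remainder 13
14 ÷ 13 → quotient 1, remainder 1
13 ÷ 1 → quotient 13, remainder 0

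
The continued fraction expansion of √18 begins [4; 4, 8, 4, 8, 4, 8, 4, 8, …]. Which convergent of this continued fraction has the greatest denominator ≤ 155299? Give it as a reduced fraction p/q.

161564/38081

List convergents until the denominator exceeds the bound:
a_0 = 4: 4/1  (≤ bound)
a_1 = 4: 17/4  (≤ bound)
a_2 = 8: 140/33  (≤ bound)
a_3 = 4: 577/136  (≤ bound)
a_4 = 8: 4756/1121  (≤ bound)
a_5 = 4: 19601/4620  (≤ bound)
a_6 = 8: 161564/38081  (≤ bound)
a_7 = 4: 665857/156944  (> 155299, stop)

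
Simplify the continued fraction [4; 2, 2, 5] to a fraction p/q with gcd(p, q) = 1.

Use the convergent recurrence hₖ = aₖ·hₖ₋₁ + hₖ₋₂ (and likewise for the denominators kₖ):
a_0 = 4: 4/1
a_1 = 2: 9/2
a_2 = 2: 22/5
a_3 = 5: 119/27

119/27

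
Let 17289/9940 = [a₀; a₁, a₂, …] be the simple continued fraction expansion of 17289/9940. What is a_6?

17289 = 1·9940 + 7349, so a_0 = 1
9940 = 1·7349 + 2591, so a_1 = 1
7349 = 2·2591 + 2167, so a_2 = 2
2591 = 1·2167 + 424, so a_3 = 1
2167 = 5·424 + 47, so a_4 = 5
424 = 9·47 + 1, so a_5 = 9
47 = 47·1 + 0, so a_6 = 47

47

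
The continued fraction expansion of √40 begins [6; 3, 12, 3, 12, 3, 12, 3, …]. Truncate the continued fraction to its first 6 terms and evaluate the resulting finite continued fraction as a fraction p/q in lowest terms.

27379/4329

Start with 3.
12 + 1/(3/1) = 12 + 1/3 = 37/3
3 + 1/(37/3) = 3 + 3/37 = 114/37
12 + 1/(114/37) = 12 + 37/114 = 1405/114
3 + 1/(1405/114) = 3 + 114/1405 = 4329/1405
6 + 1/(4329/1405) = 6 + 1405/4329 = 27379/4329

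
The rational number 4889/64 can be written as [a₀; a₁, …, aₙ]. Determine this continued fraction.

[76; 2, 1, 1, 3, 1, 2]

4889 ÷ 64 → quotient 76, remainder 25
64 ÷ 25 → quotient 2, remainder 14
25 ÷ 14 → quotient 1, remainder 11
14 ÷ 11 → quotient 1, remainder 3
11 ÷ 3 → quotient 3, remainder 2
3 ÷ 2 → quotient 1, remainder 1
2 ÷ 1 → quotient 2, remainder 0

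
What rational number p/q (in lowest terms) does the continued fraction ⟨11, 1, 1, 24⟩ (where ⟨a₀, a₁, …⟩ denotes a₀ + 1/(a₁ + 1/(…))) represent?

Start with 24.
1 + 1/(24/1) = 1 + 1/24 = 25/24
1 + 1/(25/24) = 1 + 24/25 = 49/25
11 + 1/(49/25) = 11 + 25/49 = 564/49

564/49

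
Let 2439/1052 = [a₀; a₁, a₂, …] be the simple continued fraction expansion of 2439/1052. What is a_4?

Apply division with remainder until the remainder is 0:
2439 ÷ 1052 → quotient 2, remainder 335
1052 ÷ 335 → quotient 3, remainder 47
335 ÷ 47 → quotient 7, remainder 6
47 ÷ 6 → quotient 7, remainder 5
6 ÷ 5 → quotient 1, remainder 1

1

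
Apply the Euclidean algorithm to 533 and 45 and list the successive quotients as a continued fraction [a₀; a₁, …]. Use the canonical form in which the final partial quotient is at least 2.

Repeatedly divide and take the remainder:
⌊533/45⌋ = 11, remainder 38
⌊45/38⌋ = 1, remainder 7
⌊38/7⌋ = 5, remainder 3
⌊7/3⌋ = 2, remainder 1
⌊3/1⌋ = 3, remainder 0

[11; 1, 5, 2, 3]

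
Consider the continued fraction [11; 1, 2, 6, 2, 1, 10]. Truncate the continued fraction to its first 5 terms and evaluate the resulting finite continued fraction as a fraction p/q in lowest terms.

a_0 = 11: 11/1
a_1 = 1: 12/1
a_2 = 2: 35/3
a_3 = 6: 222/19
a_4 = 2: 479/41

479/41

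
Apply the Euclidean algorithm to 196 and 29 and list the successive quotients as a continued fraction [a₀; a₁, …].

Apply division with remainder until the remainder is 0:
⌊196/29⌋ = 6, remainder 22
⌊29/22⌋ = 1, remainder 7
⌊22/7⌋ = 3, remainder 1
⌊7/1⌋ = 7, remainder 0

[6; 1, 3, 7]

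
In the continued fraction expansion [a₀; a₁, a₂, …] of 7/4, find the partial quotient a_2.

Run the Euclidean algorithm, recording each quotient:
7 ÷ 4 → quotient 1, remainder 3
4 ÷ 3 → quotient 1, remainder 1
3 ÷ 1 → quotient 3, remainder 0

3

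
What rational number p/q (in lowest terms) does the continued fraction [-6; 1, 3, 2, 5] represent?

Compute successive convergents:
a_0 = -6: -6/1
a_1 = 1: -5/1
a_2 = 3: -21/4
a_3 = 2: -47/9
a_4 = 5: -256/49

-256/49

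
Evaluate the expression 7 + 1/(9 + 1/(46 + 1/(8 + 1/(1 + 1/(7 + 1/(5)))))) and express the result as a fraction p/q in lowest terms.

Work from the innermost term outward:
Start with 5.
7 + 1/(5/1) = 7 + 1/5 = 36/5
1 + 1/(36/5) = 1 + 5/36 = 41/36
8 + 1/(41/36) = 8 + 36/41 = 364/41
46 + 1/(364/41) = 46 + 41/364 = 16785/364
9 + 1/(16785/364) = 9 + 364/16785 = 151429/16785
7 + 1/(151429/16785) = 7 + 16785/151429 = 1076788/151429

1076788/151429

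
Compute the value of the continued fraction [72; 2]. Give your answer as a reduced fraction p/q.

145/2

Work from the innermost term outward:
Start with 2.
72 + 1/(2/1) = 72 + 1/2 = 145/2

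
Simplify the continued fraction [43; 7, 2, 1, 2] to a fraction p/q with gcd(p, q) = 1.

2545/59

Compute successive convergents:
a_0 = 43: 43/1
a_1 = 7: 302/7
a_2 = 2: 647/15
a_3 = 1: 949/22
a_4 = 2: 2545/59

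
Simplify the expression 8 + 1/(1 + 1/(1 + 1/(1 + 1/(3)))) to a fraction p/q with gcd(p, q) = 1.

95/11

Start with 3.
1 + 1/(3/1) = 1 + 1/3 = 4/3
1 + 1/(4/3) = 1 + 3/4 = 7/4
1 + 1/(7/4) = 1 + 4/7 = 11/7
8 + 1/(11/7) = 8 + 7/11 = 95/11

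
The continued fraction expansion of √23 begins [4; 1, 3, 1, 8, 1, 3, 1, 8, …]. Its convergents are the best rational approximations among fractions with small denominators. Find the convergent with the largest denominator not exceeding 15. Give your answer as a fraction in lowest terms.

a_0 = 4: 4/1  (≤ bound)
a_1 = 1: 5/1  (≤ bound)
a_2 = 3: 19/4  (≤ bound)
a_3 = 1: 24/5  (≤ bound)
a_4 = 8: 211/44  (> 15, stop)

24/5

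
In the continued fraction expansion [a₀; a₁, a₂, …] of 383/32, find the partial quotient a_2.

Apply division with remainder until the remainder is 0:
⌊383/32⌋ = 11, remainder 31
⌊32/31⌋ = 1, remainder 1
⌊31/1⌋ = 31, remainder 0

31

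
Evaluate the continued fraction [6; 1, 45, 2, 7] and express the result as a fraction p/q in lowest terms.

4864/697

a_0 = 6: 6/1
a_1 = 1: 7/1
a_2 = 45: 321/46
a_3 = 2: 649/93
a_4 = 7: 4864/697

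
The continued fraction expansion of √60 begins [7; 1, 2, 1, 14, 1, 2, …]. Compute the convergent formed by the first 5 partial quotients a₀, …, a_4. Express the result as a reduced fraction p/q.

Collapse the nested fraction from the inside out:
Start with 14.
1 + 1/(14/1) = 1 + 1/14 = 15/14
2 + 1/(15/14) = 2 + 14/15 = 44/15
1 + 1/(44/15) = 1 + 15/44 = 59/44
7 + 1/(59/44) = 7 + 44/59 = 457/59

457/59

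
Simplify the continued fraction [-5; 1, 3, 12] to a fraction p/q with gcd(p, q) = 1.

-208/49

Compute successive convergents:
a_0 = -5: -5/1
a_1 = 1: -4/1
a_2 = 3: -17/4
a_3 = 12: -208/49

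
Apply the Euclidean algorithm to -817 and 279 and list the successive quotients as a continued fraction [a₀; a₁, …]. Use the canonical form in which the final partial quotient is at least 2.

-817 ÷ 279 → quotient -3, remainder 20
279 ÷ 20 → quotient 13, remainder 19
20 ÷ 19 → quotient 1, remainder 1
19 ÷ 1 → quotient 19, remainder 0

[-3; 13, 1, 19]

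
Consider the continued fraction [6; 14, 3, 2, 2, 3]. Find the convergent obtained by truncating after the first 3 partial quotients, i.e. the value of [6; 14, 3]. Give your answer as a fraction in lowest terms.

a_0 = 6: 6/1
a_1 = 14: 85/14
a_2 = 3: 261/43

261/43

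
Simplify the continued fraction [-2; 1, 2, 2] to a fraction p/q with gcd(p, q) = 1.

-9/7

Start with 2.
2 + 1/(2/1) = 2 + 1/2 = 5/2
1 + 1/(5/2) = 1 + 2/5 = 7/5
-2 + 1/(7/5) = -2 + 5/7 = -9/7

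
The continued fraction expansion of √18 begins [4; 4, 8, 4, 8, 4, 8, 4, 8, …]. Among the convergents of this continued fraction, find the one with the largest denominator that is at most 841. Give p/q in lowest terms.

577/136

a_0 = 4: 4/1  (≤ bound)
a_1 = 4: 17/4  (≤ bound)
a_2 = 8: 140/33  (≤ bound)
a_3 = 4: 577/136  (≤ bound)
a_4 = 8: 4756/1121  (> 841, stop)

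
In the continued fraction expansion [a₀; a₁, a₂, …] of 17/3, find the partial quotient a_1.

17 = 5·3 + 2, so a_0 = 5
3 = 1·2 + 1, so a_1 = 1

1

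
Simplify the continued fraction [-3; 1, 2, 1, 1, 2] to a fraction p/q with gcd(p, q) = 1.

Collapse the nested fraction from the inside out:
Start with 2.
1 + 1/(2/1) = 1 + 1/2 = 3/2
1 + 1/(3/2) = 1 + 2/3 = 5/3
2 + 1/(5/3) = 2 + 3/5 = 13/5
1 + 1/(13/5) = 1 + 5/13 = 18/13
-3 + 1/(18/13) = -3 + 13/18 = -41/18

-41/18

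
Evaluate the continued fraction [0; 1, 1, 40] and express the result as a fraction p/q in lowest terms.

Work from the innermost term outward:
Start with 40.
1 + 1/(40/1) = 1 + 1/40 = 41/40
1 + 1/(41/40) = 1 + 40/41 = 81/41
0 + 1/(81/41) = 0 + 41/81 = 41/81

41/81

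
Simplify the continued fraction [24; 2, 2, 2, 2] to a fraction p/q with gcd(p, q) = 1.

708/29

Compute successive convergents:
a_0 = 24: 24/1
a_1 = 2: 49/2
a_2 = 2: 122/5
a_3 = 2: 293/12
a_4 = 2: 708/29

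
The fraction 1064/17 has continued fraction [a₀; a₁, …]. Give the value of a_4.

3

Run the Euclidean algorithm, recording each quotient:
1064 ÷ 17 → quotient 62, remainder 10
17 ÷ 10 → quotient 1, remainder 7
10 ÷ 7 → quotient 1, remainder 3
7 ÷ 3 → quotient 2, remainder 1
3 ÷ 1 → quotient 3, remainder 0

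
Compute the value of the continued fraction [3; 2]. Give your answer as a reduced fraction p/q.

Compute successive convergents:
a_0 = 3: 3/1
a_1 = 2: 7/2

7/2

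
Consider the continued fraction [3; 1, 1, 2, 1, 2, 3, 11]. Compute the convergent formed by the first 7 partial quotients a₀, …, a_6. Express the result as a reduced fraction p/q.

a_0 = 3: 3/1
a_1 = 1: 4/1
a_2 = 1: 7/2
a_3 = 2: 18/5
a_4 = 1: 25/7
a_5 = 2: 68/19
a_6 = 3: 229/64

229/64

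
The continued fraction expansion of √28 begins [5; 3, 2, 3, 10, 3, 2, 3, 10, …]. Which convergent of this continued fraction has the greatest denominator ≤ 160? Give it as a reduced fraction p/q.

127/24

List convergents until the denominator exceeds the bound:
a_0 = 5: 5/1  (≤ bound)
a_1 = 3: 16/3  (≤ bound)
a_2 = 2: 37/7  (≤ bound)
a_3 = 3: 127/24  (≤ bound)
a_4 = 10: 1307/247  (> 160, stop)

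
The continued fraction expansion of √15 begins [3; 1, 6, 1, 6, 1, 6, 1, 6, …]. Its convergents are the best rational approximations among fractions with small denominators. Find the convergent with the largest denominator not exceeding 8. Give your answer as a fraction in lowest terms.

31/8

a_0 = 3: 3/1  (≤ bound)
a_1 = 1: 4/1  (≤ bound)
a_2 = 6: 27/7  (≤ bound)
a_3 = 1: 31/8  (≤ bound)
a_4 = 6: 213/55  (> 8, stop)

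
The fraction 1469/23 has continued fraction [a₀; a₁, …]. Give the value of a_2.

6

Run the Euclidean algorithm, recording each quotient:
1469 ÷ 23 → quotient 63, remainder 20
23 ÷ 20 → quotient 1, remainder 3
20 ÷ 3 → quotient 6, remainder 2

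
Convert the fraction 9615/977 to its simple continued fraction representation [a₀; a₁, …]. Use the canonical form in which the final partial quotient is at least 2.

⌊9615/977⌋ = 9, remainder 822
⌊977/822⌋ = 1, remainder 155
⌊822/155⌋ = 5, remainder 47
⌊155/47⌋ = 3, remainder 14
⌊47/14⌋ = 3, remainder 5
⌊14/5⌋ = 2, remainder 4
⌊5/4⌋ = 1, remainder 1
⌊4/1⌋ = 4, remainder 0

[9; 1, 5, 3, 3, 2, 1, 4]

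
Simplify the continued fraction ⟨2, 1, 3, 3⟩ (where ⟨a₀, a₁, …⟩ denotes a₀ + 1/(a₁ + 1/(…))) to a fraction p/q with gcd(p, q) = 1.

36/13

a_0 = 2: 2/1
a_1 = 1: 3/1
a_2 = 3: 11/4
a_3 = 3: 36/13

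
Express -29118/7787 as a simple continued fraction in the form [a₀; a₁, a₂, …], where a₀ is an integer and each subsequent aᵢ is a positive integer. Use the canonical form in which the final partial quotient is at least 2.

[-4; 3, 1, 5, 10, 2, 2, 6]

Apply division with remainder until the remainder is 0:
-29118 = -4·7787 + 2030, so a_0 = -4
7787 = 3·2030 + 1697, so a_1 = 3
2030 = 1·1697 + 333, so a_2 = 1
1697 = 5·333 + 32, so a_3 = 5
333 = 10·32 + 13, so a_4 = 10
32 = 2·13 + 6, so a_5 = 2
13 = 2·6 + 1, so a_6 = 2
6 = 6·1 + 0, so a_7 = 6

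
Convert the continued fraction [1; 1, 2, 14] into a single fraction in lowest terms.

72/43

Compute successive convergents:
a_0 = 1: 1/1
a_1 = 1: 2/1
a_2 = 2: 5/3
a_3 = 14: 72/43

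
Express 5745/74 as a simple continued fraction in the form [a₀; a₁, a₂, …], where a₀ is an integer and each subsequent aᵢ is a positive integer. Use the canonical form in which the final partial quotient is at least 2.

⌊5745/74⌋ = 77, remainder 47
⌊74/47⌋ = 1, remainder 27
⌊47/27⌋ = 1, remainder 20
⌊27/20⌋ = 1, remainder 7
⌊20/7⌋ = 2, remainder 6
⌊7/6⌋ = 1, remainder 1
⌊6/1⌋ = 6, remainder 0

[77; 1, 1, 1, 2, 1, 6]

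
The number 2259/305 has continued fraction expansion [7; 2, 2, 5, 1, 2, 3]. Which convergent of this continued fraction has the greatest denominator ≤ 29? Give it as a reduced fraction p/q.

List convergents until the denominator exceeds the bound:
a_0 = 7: 7/1  (≤ bound)
a_1 = 2: 15/2  (≤ bound)
a_2 = 2: 37/5  (≤ bound)
a_3 = 5: 200/27  (≤ bound)
a_4 = 1: 237/32  (> 29, stop)

200/27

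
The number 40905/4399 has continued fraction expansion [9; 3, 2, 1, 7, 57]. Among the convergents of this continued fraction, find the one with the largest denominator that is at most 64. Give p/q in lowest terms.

93/10

a_0 = 9: 9/1  (≤ bound)
a_1 = 3: 28/3  (≤ bound)
a_2 = 2: 65/7  (≤ bound)
a_3 = 1: 93/10  (≤ bound)
a_4 = 7: 716/77  (> 64, stop)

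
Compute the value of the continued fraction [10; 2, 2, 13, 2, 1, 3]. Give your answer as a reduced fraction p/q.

7875/757

Start with 3.
1 + 1/(3/1) = 1 + 1/3 = 4/3
2 + 1/(4/3) = 2 + 3/4 = 11/4
13 + 1/(11/4) = 13 + 4/11 = 147/11
2 + 1/(147/11) = 2 + 11/147 = 305/147
2 + 1/(305/147) = 2 + 147/305 = 757/305
10 + 1/(757/305) = 10 + 305/757 = 7875/757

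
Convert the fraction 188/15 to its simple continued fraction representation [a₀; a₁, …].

[12; 1, 1, 7]

Apply division with remainder until the remainder is 0:
188 ÷ 15 → quotient 12, remainder 8
15 ÷ 8 → quotient 1, remainder 7
8 ÷ 7 → quotient 1, remainder 1
7 ÷ 1 → quotient 7, remainder 0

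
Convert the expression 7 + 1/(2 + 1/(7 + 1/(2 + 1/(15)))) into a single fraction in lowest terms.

3697/495

Use the convergent recurrence hₖ = aₖ·hₖ₋₁ + hₖ₋₂ (and likewise for the denominators kₖ):
a_0 = 7: 7/1
a_1 = 2: 15/2
a_2 = 7: 112/15
a_3 = 2: 239/32
a_4 = 15: 3697/495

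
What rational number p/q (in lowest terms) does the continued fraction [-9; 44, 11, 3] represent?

-13457/1499

a_0 = -9: -9/1
a_1 = 44: -395/44
a_2 = 11: -4354/485
a_3 = 3: -13457/1499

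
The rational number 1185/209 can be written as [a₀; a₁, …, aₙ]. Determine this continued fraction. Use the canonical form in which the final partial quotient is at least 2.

⌊1185/209⌋ = 5, remainder 140
⌊209/140⌋ = 1, remainder 69
⌊140/69⌋ = 2, remainder 2
⌊69/2⌋ = 34, remainder 1
⌊2/1⌋ = 2, remainder 0

[5; 1, 2, 34, 2]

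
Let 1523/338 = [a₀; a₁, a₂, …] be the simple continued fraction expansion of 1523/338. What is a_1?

1

⌊1523/338⌋ = 4, remainder 171
⌊338/171⌋ = 1, remainder 167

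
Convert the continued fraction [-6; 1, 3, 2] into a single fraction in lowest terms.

a_0 = -6: -6/1
a_1 = 1: -5/1
a_2 = 3: -21/4
a_3 = 2: -47/9

-47/9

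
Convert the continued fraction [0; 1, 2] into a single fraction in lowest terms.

2/3

Start with 2.
1 + 1/(2/1) = 1 + 1/2 = 3/2
0 + 1/(3/2) = 0 + 2/3 = 2/3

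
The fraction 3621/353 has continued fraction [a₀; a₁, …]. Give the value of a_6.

Apply division with remainder until the remainder is 0:
⌊3621/353⌋ = 10, remainder 91
⌊353/91⌋ = 3, remainder 80
⌊91/80⌋ = 1, remainder 11
⌊80/11⌋ = 7, remainder 3
⌊11/3⌋ = 3, remainder 2
⌊3/2⌋ = 1, remainder 1
⌊2/1⌋ = 2, remainder 0

2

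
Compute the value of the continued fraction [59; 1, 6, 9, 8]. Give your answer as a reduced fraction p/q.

Starting at the tail and folding back:
Start with 8.
9 + 1/(8/1) = 9 + 1/8 = 73/8
6 + 1/(73/8) = 6 + 8/73 = 446/73
1 + 1/(446/73) = 1 + 73/446 = 519/446
59 + 1/(519/446) = 59 + 446/519 = 31067/519

31067/519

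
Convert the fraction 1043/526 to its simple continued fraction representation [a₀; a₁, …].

1043 ÷ 526 → quotient 1, remainder 517
526 ÷ 517 → quotient 1, remainder 9
517 ÷ 9 → quotient 57, remainder 4
9 ÷ 4 → quotient 2, remainder 1
4 ÷ 1 → quotient 4, remainder 0

[1; 1, 57, 2, 4]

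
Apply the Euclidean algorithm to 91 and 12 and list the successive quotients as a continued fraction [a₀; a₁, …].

[7; 1, 1, 2, 2]

91 ÷ 12 → quotient 7, remainder 7
12 ÷ 7 → quotient 1, remainder 5
7 ÷ 5 → quotient 1, remainder 2
5 ÷ 2 → quotient 2, remainder 1
2 ÷ 1 → quotient 2, remainder 0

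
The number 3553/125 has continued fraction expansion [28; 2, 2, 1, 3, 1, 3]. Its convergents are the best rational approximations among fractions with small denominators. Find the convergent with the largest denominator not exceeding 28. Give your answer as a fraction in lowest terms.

739/26

List convergents until the denominator exceeds the bound:
a_0 = 28: 28/1  (≤ bound)
a_1 = 2: 57/2  (≤ bound)
a_2 = 2: 142/5  (≤ bound)
a_3 = 1: 199/7  (≤ bound)
a_4 = 3: 739/26  (≤ bound)
a_5 = 1: 938/33  (> 28, stop)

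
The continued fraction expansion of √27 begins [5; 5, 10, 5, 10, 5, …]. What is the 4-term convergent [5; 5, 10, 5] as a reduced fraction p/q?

1351/260

Start with 5.
10 + 1/(5/1) = 10 + 1/5 = 51/5
5 + 1/(51/5) = 5 + 5/51 = 260/51
5 + 1/(260/51) = 5 + 51/260 = 1351/260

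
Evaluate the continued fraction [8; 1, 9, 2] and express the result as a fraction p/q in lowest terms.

a_0 = 8: 8/1
a_1 = 1: 9/1
a_2 = 9: 89/10
a_3 = 2: 187/21

187/21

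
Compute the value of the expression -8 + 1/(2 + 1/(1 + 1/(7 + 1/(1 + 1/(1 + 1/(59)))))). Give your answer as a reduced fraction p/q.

a_0 = -8: -8/1
a_1 = 2: -15/2
a_2 = 1: -23/3
a_3 = 7: -176/23
a_4 = 1: -199/26
a_5 = 1: -375/49
a_6 = 59: -22324/2917

-22324/2917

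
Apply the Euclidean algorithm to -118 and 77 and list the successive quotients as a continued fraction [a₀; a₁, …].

[-2; 2, 7, 5]

Run the Euclidean algorithm, recording each quotient:
-118 = -2·77 + 36, so a_0 = -2
77 = 2·36 + 5, so a_1 = 2
36 = 7·5 + 1, so a_2 = 7
5 = 5·1 + 0, so a_3 = 5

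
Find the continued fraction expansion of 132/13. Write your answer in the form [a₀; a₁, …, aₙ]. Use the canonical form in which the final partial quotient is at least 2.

[10; 6, 2]

132 ÷ 13 → quotient 10, remainder 2
13 ÷ 2 → quotient 6, remainder 1
2 ÷ 1 → quotient 2, remainder 0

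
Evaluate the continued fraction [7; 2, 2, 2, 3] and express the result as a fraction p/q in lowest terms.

Start with 3.
2 + 1/(3/1) = 2 + 1/3 = 7/3
2 + 1/(7/3) = 2 + 3/7 = 17/7
2 + 1/(17/7) = 2 + 7/17 = 41/17
7 + 1/(41/17) = 7 + 17/41 = 304/41

304/41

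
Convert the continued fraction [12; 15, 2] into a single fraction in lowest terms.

374/31

Start with 2.
15 + 1/(2/1) = 15 + 1/2 = 31/2
12 + 1/(31/2) = 12 + 2/31 = 374/31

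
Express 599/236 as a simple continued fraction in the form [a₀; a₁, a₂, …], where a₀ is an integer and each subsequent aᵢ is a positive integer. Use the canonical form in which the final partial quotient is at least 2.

[2; 1, 1, 6, 18]

⌊599/236⌋ = 2, remainder 127
⌊236/127⌋ = 1, remainder 109
⌊127/109⌋ = 1, remainder 18
⌊109/18⌋ = 6, remainder 1
⌊18/1⌋ = 18, remainder 0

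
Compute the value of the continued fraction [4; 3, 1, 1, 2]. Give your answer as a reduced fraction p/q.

77/18

a_0 = 4: 4/1
a_1 = 3: 13/3
a_2 = 1: 17/4
a_3 = 1: 30/7
a_4 = 2: 77/18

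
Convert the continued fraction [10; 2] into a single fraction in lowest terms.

21/2

Compute successive convergents:
a_0 = 10: 10/1
a_1 = 2: 21/2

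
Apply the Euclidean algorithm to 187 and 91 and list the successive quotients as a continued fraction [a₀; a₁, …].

⌊187/91⌋ = 2, remainder 5
⌊91/5⌋ = 18, remainder 1
⌊5/1⌋ = 5, remainder 0

[2; 18, 5]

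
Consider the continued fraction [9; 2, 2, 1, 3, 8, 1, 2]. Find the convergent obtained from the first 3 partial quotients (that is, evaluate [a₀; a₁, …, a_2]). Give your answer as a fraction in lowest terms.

Compute successive convergents:
a_0 = 9: 9/1
a_1 = 2: 19/2
a_2 = 2: 47/5

47/5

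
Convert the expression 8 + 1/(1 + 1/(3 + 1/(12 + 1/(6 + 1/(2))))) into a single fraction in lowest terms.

Start with 2.
6 + 1/(2/1) = 6 + 1/2 = 13/2
12 + 1/(13/2) = 12 + 2/13 = 158/13
3 + 1/(158/13) = 3 + 13/158 = 487/158
1 + 1/(487/158) = 1 + 158/487 = 645/487
8 + 1/(645/487) = 8 + 487/645 = 5647/645

5647/645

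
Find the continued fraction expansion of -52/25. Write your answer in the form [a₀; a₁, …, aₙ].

[-3; 1, 11, 2]

Apply division with remainder until the remainder is 0:
-52 ÷ 25 → quotient -3, remainder 23
25 ÷ 23 → quotient 1, remainder 2
23 ÷ 2 → quotient 11, remainder 1
2 ÷ 1 → quotient 2, remainder 0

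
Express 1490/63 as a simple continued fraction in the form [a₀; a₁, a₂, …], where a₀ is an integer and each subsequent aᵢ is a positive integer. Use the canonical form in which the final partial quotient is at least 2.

⌊1490/63⌋ = 23, remainder 41
⌊63/41⌋ = 1, remainder 22
⌊41/22⌋ = 1, remainder 19
⌊22/19⌋ = 1, remainder 3
⌊19/3⌋ = 6, remainder 1
⌊3/1⌋ = 3, remainder 0

[23; 1, 1, 1, 6, 3]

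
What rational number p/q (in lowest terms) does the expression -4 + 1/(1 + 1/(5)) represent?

-19/6

Use the convergent recurrence hₖ = aₖ·hₖ₋₁ + hₖ₋₂ (and likewise for the denominators kₖ):
a_0 = -4: -4/1
a_1 = 1: -3/1
a_2 = 5: -19/6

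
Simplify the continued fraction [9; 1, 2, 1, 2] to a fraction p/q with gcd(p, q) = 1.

Work from the innermost term outward:
Start with 2.
1 + 1/(2/1) = 1 + 1/2 = 3/2
2 + 1/(3/2) = 2 + 2/3 = 8/3
1 + 1/(8/3) = 1 + 3/8 = 11/8
9 + 1/(11/8) = 9 + 8/11 = 107/11

107/11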